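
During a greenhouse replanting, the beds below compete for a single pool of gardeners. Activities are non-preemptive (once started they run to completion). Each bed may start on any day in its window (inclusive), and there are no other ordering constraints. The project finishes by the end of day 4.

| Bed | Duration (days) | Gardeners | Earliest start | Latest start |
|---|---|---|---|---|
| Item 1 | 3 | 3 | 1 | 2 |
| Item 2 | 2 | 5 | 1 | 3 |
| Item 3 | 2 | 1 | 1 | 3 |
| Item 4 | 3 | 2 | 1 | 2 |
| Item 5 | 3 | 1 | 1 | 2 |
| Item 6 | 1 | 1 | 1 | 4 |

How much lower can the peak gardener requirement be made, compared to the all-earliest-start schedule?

Early-start peak: d1:13  d2:12  d3:6  d4:0 ⇒ 13.
Leveled (Item 1@1, Item 2@1, Item 3@3, Item 4@1, Item 5@1, Item 6@3): d1:11  d2:11  d3:8  d4:1 ⇒ 11.
Reduction 13 − 11 = 2.

2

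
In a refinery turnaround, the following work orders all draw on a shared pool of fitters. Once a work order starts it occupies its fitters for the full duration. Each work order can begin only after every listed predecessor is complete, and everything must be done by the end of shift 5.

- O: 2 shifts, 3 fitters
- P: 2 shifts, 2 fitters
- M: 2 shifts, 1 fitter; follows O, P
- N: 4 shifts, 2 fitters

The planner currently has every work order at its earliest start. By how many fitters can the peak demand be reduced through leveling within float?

0

Early-start peak: s1:7  s2:7  s3:3  s4:3  s5:0 ⇒ 7.
Leveled (O@1, P@1, M@3, N@1): s1:7  s2:7  s3:3  s4:3  s5:0 ⇒ 7.
Reduction 7 − 7 = 0.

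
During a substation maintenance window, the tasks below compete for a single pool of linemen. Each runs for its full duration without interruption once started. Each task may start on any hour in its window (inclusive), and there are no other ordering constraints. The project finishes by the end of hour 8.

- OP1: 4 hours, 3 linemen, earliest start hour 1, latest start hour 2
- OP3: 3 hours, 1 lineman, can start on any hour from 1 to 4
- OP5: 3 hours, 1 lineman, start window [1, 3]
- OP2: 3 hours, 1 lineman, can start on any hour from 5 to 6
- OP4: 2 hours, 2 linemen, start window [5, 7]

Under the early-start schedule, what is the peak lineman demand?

5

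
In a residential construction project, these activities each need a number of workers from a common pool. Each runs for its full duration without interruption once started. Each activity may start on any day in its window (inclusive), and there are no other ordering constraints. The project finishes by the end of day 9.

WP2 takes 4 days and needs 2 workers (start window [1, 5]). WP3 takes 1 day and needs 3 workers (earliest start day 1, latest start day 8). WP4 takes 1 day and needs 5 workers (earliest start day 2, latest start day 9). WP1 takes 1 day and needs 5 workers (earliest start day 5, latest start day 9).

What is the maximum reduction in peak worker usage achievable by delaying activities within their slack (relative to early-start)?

2

Early-start peak: d1:5  d2:7  d3:2  d4:2  d5:5  d6:0  d7:0  d8:0  d9:0 ⇒ 7.
Leveled (WP2@1, WP3@1, WP4@5, WP1@6): d1:5  d2:2  d3:2  d4:2  d5:5  d6:5  d7:0  d8:0  d9:0 ⇒ 5.
Reduction 7 − 5 = 2.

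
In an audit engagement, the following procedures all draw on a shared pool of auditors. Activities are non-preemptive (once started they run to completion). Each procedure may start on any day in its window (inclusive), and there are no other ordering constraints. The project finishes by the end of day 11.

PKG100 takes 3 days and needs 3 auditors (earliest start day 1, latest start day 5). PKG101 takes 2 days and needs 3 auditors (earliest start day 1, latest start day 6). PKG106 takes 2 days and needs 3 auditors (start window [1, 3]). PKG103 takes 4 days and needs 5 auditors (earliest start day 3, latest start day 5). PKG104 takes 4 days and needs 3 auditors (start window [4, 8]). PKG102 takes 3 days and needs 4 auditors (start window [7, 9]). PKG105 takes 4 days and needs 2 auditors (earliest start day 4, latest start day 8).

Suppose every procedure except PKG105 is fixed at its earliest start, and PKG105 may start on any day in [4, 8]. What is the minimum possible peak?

PKG105@4: d1:9  d2:9  d3:8  d4:10  d5:10  d6:10  d7:9  d8:4  d9:4  d10:0  d11:0 → peak 10
PKG105@5: d1:9  d2:9  d3:8  d4:8  d5:10  d6:10  d7:9  d8:6  d9:4  d10:0  d11:0 → peak 10
PKG105@6: d1:9  d2:9  d3:8  d4:8  d5:8  d6:10  d7:9  d8:6  d9:6  d10:0  d11:0 → peak 10
PKG105@7: d1:9  d2:9  d3:8  d4:8  d5:8  d6:8  d7:9  d8:6  d9:6  d10:2  d11:0 → peak 9
PKG105@8: d1:9  d2:9  d3:8  d4:8  d5:8  d6:8  d7:7  d8:6  d9:6  d10:2  d11:2 → peak 9
Best is PKG105@7, peak 9.

9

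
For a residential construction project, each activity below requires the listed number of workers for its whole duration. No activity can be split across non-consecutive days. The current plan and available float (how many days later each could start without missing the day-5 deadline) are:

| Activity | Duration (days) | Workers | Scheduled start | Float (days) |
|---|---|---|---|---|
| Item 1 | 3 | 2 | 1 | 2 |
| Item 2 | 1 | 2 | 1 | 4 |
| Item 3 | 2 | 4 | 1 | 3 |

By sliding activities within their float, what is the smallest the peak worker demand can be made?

4

Early-start (Item 1@1, Item 2@1, Item 3@1) gives peak 8: d1:8  d2:6  d3:2  d4:0  d5:0.
Shift Item 3→4.
Schedule Item 1@1, Item 2@1, Item 3@4: d1:4  d2:2  d3:2  d4:4  d5:4 — peak 4.
Total worker-days = 16 over 5 days ⇒ peak ≥ ⌈16/5⌉ = 4, so 4 is optimal.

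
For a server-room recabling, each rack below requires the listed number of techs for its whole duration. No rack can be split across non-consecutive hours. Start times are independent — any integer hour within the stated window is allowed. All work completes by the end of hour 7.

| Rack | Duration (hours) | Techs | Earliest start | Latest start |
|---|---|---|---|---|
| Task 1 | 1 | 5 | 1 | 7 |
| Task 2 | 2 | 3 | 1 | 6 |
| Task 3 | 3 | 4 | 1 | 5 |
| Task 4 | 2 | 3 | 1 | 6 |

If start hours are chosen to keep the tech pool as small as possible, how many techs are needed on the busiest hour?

6

Early-start (Task 1@1, Task 2@1, Task 3@1, Task 4@1) gives peak 15: h1:15  h2:10  h3:4  h4:0  h5:0  h6:0  h7:0.
Shift Task 2→2, Task 3→4, Task 4→2.
Schedule Task 1@1, Task 2@2, Task 3@4, Task 4@2: h1:5  h2:6  h3:6  h4:4  h5:4  h6:4  h7:0 — peak 6.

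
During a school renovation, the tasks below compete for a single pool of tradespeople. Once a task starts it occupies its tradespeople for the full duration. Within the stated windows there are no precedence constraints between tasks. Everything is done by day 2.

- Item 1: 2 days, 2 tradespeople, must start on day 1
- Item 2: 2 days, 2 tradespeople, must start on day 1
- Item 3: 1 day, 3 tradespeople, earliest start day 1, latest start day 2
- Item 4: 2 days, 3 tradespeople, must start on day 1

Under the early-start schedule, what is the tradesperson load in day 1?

10

At early start, day 1 has: Item 1, Item 2, Item 3, Item 4.
Demand: 2 + 2 + 3 + 3 = 10.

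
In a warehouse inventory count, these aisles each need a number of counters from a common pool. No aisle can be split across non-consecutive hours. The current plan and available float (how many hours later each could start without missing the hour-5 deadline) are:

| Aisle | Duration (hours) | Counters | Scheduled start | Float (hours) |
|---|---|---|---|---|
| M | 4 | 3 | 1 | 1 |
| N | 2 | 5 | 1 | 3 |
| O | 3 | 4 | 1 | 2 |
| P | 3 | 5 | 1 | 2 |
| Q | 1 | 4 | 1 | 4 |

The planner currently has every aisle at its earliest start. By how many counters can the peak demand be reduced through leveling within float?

Early-start peak: h1:21  h2:17  h3:12  h4:3  h5:0 ⇒ 21.
Leveled (M@1, N@1, O@1, P@3, Q@4): h1:12  h2:12  h3:12  h4:12  h5:5 ⇒ 12.
Reduction 21 − 12 = 9.

9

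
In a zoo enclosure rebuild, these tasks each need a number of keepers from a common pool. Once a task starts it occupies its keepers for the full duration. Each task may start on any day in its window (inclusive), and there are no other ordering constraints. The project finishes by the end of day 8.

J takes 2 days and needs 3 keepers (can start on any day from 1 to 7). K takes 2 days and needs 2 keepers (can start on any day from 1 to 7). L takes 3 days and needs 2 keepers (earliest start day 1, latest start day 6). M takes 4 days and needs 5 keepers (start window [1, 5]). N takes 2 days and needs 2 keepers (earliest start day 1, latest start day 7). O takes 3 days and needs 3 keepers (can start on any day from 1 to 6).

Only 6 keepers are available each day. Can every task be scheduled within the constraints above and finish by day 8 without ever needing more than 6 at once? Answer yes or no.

no

Total keeper-days = 49; over 8 days the average is 49/8 > 6, so some day must exceed 6.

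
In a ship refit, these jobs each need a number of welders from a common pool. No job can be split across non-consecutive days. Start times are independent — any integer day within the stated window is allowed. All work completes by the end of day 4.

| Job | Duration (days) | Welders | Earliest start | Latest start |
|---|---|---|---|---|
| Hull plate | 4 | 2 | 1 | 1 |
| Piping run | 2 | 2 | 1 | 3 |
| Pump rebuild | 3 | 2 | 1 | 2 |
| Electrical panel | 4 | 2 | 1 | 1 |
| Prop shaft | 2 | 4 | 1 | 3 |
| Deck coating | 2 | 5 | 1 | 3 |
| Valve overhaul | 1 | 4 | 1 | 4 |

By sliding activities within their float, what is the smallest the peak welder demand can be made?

Early-start (Hull plate@1, Piping run@1, Pump rebuild@1, Electrical panel@1, Prop shaft@1, Deck coating@1, Valve overhaul@1) gives peak 21: d1:21  d2:17  d3:6  d4:4.
Shift Deck coating→3, Valve overhaul→4.
Schedule Hull plate@1, Piping run@1, Pump rebuild@1, Electrical panel@1, Prop shaft@1, Deck coating@3, Valve overhaul@4: d1:12  d2:12  d3:11  d4:13 — peak 13.

13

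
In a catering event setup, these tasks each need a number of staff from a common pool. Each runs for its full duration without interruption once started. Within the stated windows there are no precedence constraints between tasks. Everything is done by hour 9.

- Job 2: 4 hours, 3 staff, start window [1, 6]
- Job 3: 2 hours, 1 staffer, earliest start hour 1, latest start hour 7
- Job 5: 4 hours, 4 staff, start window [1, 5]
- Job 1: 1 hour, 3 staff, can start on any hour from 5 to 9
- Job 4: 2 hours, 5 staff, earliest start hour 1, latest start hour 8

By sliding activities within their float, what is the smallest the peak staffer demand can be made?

7

Early-start (Job 2@1, Job 3@1, Job 5@1, Job 1@5, Job 4@1) gives peak 13: h1:13  h2:13  h3:7  h4:7  h5:3  h6:0  h7:0  h8:0  h9:0.
Shift Job 5→3, Job 4→7.
Schedule Job 2@1, Job 3@1, Job 5@3, Job 1@5, Job 4@7: h1:4  h2:4  h3:7  h4:7  h5:7  h6:4  h7:5  h8:5  h9:0 — peak 7.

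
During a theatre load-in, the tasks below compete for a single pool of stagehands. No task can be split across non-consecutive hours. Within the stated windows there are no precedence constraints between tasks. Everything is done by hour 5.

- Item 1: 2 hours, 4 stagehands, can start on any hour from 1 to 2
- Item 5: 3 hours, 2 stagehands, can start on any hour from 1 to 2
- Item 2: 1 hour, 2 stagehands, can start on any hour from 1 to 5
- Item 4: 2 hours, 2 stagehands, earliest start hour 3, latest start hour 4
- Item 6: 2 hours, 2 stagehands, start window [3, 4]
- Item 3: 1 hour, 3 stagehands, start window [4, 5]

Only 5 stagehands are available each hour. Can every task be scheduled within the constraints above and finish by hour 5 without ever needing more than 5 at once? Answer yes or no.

Total stagehand-hours = 27; over 5 hours the average is 27/5 > 5, so some hour must exceed 5.

no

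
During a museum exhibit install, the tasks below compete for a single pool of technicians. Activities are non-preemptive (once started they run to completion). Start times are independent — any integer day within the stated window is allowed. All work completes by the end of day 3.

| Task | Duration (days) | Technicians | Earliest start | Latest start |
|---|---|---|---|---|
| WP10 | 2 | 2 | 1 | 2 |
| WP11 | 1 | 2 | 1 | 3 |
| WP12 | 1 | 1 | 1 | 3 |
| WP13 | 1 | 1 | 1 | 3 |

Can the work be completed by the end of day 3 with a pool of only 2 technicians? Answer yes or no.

no

Total technician-days = 8; over 3 days the average is 8/3 > 2, so some day must exceed 2.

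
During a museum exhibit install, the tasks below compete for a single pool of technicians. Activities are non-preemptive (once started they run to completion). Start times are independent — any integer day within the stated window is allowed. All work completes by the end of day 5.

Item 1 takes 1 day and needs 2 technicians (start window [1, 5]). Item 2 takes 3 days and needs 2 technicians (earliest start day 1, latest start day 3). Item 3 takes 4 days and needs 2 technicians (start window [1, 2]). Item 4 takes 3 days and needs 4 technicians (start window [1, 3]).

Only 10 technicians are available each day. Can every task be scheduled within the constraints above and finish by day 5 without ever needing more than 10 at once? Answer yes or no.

yes

Schedule Item 1@1, Item 2@1, Item 3@1, Item 4@2: d1:6  d2:8  d3:8  d4:6  d5:0 — peak 8 ≤ 10.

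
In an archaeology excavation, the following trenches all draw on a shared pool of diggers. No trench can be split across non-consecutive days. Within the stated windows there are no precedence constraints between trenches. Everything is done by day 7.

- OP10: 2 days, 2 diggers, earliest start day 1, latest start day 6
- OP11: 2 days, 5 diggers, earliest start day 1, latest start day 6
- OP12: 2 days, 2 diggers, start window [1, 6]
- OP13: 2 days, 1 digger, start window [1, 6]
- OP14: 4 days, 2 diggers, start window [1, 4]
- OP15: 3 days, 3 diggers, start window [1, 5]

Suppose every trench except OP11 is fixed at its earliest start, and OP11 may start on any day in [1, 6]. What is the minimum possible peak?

OP11@1: d1:15  d2:15  d3:5  d4:2  d5:0  d6:0  d7:0 → peak 15
OP11@2: d1:10  d2:15  d3:10  d4:2  d5:0  d6:0  d7:0 → peak 15
OP11@3: d1:10  d2:10  d3:10  d4:7  d5:0  d6:0  d7:0 → peak 10
OP11@4: d1:10  d2:10  d3:5  d4:7  d5:5  d6:0  d7:0 → peak 10
OP11@5: d1:10  d2:10  d3:5  d4:2  d5:5  d6:5  d7:0 → peak 10
OP11@6: d1:10  d2:10  d3:5  d4:2  d5:0  d6:5  d7:5 → peak 10
Best is OP11@3, peak 10.

10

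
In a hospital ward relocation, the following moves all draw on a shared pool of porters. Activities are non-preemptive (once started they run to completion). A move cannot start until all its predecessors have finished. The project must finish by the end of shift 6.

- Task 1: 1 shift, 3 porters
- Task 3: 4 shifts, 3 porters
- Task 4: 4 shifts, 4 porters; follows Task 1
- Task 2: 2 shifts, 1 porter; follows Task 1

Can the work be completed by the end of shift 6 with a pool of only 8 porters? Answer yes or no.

Schedule Task 1@1, Task 3@1, Task 4@2, Task 2@5: s1:6  s2:7  s3:7  s4:7  s5:5  s6:1 — peak 7 ≤ 8.

yes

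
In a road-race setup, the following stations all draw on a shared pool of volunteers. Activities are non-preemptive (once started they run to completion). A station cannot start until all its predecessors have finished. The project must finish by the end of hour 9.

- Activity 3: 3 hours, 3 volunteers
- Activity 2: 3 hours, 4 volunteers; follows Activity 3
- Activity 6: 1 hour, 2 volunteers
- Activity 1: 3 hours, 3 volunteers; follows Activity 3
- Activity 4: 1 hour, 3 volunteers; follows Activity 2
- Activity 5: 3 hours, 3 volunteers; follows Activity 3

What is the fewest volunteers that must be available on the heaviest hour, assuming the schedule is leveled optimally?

Early-start (Activity 3@1, Activity 2@4, Activity 6@1, Activity 1@4, Activity 4@7, Activity 5@4) gives peak 10: h1:5  h2:3  h3:3  h4:10  h5:10  h6:10  h7:3  h8:0  h9:0.
Shift Activity 5→7.
Schedule Activity 3@1, Activity 2@4, Activity 6@1, Activity 1@4, Activity 4@7, Activity 5@7: h1:5  h2:3  h3:3  h4:7  h5:7  h6:7  h7:6  h8:3  h9:3 — peak 7.

7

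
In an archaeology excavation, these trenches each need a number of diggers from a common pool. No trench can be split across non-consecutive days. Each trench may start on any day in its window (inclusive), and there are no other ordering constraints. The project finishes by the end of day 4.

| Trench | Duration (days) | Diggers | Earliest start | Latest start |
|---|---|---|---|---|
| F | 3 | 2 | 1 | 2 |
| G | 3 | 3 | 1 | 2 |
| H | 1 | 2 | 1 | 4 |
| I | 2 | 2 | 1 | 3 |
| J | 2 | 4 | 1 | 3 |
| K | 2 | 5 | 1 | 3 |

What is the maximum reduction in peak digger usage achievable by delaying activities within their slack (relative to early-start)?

Early-start peak: d1:18  d2:16  d3:5  d4:0 ⇒ 18.
Leveled (F@1, G@1, H@4, I@1, J@1, K@3): d1:11  d2:11  d3:10  d4:7 ⇒ 11.
Reduction 18 − 11 = 7.

7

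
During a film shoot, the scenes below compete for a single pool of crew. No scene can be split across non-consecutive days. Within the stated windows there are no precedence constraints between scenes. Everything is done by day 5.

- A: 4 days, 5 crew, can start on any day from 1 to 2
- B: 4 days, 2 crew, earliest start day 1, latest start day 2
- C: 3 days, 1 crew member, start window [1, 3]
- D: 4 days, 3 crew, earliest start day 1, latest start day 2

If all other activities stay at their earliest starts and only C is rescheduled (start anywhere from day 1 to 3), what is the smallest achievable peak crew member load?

C@1: d1:11  d2:11  d3:11  d4:10  d5:0 → peak 11
C@2: d1:10  d2:11  d3:11  d4:11  d5:0 → peak 11
C@3: d1:10  d2:10  d3:11  d4:11  d5:1 → peak 11
Best is C@1, peak 11.

11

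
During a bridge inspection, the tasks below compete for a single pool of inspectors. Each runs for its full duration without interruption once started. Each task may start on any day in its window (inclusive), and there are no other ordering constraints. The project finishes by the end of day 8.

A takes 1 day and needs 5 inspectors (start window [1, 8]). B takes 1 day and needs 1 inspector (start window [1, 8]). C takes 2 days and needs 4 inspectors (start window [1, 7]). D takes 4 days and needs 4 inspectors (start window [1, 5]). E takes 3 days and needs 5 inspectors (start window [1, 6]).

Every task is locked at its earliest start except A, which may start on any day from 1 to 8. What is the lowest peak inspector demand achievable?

A@1: d1:19  d2:13  d3:9  d4:4  d5:0  d6:0  d7:0  d8:0 → peak 19
A@2: d1:14  d2:18  d3:9  d4:4  d5:0  d6:0  d7:0  d8:0 → peak 18
A@3: d1:14  d2:13  d3:14  d4:4  d5:0  d6:0  d7:0  d8:0 → peak 14
A@4: d1:14  d2:13  d3:9  d4:9  d5:0  d6:0  d7:0  d8:0 → peak 14
A@5: d1:14  d2:13  d3:9  d4:4  d5:5  d6:0  d7:0  d8:0 → peak 14
A@6: d1:14  d2:13  d3:9  d4:4  d5:0  d6:5  d7:0  d8:0 → peak 14
A@7: d1:14  d2:13  d3:9  d4:4  d5:0  d6:0  d7:5  d8:0 → peak 14
A@8: d1:14  d2:13  d3:9  d4:4  d5:0  d6:0  d7:0  d8:5 → peak 14
Best is A@3, peak 14.

14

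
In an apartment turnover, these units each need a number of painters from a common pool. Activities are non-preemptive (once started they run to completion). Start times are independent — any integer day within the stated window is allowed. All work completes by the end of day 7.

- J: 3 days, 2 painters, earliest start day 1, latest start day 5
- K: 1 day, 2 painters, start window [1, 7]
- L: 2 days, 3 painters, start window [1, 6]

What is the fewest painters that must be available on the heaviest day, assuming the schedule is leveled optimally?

3

Early-start (J@1, K@1, L@1) gives peak 7: d1:7  d2:5  d3:2  d4:0  d5:0  d6:0  d7:0.
Shift K→4, L→5.
Schedule J@1, K@4, L@5: d1:2  d2:2  d3:2  d4:2  d5:3  d6:3  d7:0 — peak 3.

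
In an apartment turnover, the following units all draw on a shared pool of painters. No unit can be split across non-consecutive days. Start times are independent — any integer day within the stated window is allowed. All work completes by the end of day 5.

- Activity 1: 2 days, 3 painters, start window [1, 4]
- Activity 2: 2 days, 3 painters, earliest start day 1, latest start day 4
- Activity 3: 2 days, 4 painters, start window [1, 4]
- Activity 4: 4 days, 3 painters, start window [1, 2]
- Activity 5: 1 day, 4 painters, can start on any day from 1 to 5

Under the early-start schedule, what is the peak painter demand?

17

Early-start schedule: Activity 1@1, Activity 2@1, Activity 3@1, Activity 4@1, Activity 5@1.
Load per day: day 1: 17, day 2: 13, day 3: 3, day 4: 3, day 5: 0.
Peak is 17.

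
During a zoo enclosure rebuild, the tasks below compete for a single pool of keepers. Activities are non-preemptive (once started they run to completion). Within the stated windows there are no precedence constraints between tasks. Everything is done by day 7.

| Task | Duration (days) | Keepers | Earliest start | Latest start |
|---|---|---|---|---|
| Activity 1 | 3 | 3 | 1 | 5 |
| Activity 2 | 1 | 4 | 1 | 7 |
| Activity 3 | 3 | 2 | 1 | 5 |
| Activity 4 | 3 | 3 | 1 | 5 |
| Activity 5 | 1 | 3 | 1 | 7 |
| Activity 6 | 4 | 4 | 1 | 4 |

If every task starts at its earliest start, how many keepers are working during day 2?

12

At early start, day 2 has: Activity 1, Activity 3, Activity 4, Activity 6.
Demand: 3 + 2 + 3 + 4 = 12.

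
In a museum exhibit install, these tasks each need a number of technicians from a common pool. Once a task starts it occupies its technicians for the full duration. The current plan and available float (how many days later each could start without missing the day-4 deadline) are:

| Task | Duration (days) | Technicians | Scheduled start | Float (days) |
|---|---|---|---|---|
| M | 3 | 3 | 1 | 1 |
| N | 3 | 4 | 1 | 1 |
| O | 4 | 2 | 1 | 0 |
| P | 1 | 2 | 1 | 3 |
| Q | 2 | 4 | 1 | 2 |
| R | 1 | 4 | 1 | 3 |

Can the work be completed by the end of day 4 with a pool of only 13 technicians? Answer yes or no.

yes

Schedule M@1, N@1, O@1, P@1, Q@2, R@4: d1:11  d2:13  d3:13  d4:6 — peak 13 ≤ 13.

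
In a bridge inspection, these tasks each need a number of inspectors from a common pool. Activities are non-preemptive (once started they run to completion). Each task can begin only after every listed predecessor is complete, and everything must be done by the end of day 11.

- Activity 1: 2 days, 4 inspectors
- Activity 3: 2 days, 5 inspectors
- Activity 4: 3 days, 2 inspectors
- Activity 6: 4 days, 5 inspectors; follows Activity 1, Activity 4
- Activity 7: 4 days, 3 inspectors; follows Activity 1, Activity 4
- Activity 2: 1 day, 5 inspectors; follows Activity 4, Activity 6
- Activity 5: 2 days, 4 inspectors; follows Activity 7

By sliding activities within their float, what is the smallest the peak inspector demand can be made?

8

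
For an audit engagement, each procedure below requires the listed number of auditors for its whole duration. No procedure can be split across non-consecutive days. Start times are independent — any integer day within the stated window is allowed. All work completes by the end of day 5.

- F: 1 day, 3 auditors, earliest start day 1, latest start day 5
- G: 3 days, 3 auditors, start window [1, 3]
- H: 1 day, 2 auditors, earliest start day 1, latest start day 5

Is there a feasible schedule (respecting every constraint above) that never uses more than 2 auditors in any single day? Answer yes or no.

no

Total auditor-days = 14; over 5 days the average is 14/5 > 2, so some day must exceed 2.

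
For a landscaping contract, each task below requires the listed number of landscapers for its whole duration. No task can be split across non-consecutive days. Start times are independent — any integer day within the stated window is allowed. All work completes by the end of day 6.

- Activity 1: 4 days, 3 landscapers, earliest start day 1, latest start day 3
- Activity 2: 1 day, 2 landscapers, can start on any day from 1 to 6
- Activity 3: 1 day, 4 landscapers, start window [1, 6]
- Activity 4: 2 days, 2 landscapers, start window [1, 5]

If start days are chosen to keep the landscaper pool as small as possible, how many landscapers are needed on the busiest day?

5

Early-start (Activity 1@1, Activity 2@1, Activity 3@1, Activity 4@1) gives peak 11: d1:11  d2:5  d3:3  d4:3  d5:0  d6:0.
Shift Activity 3→5, Activity 4→2.
Schedule Activity 1@1, Activity 2@1, Activity 3@5, Activity 4@2: d1:5  d2:5  d3:5  d4:3  d5:4  d6:0 — peak 5.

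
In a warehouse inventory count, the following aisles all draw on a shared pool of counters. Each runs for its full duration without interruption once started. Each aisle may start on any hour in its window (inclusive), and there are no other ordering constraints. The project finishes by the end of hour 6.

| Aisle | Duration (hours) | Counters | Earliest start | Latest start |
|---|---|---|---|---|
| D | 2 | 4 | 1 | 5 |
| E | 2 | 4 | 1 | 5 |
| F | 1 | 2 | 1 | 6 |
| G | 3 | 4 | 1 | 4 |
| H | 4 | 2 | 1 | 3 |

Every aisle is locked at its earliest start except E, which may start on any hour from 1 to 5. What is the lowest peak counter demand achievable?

E@1: h1:16  h2:14  h3:6  h4:2  h5:0  h6:0 → peak 16
E@2: h1:12  h2:14  h3:10  h4:2  h5:0  h6:0 → peak 14
E@3: h1:12  h2:10  h3:10  h4:6  h5:0  h6:0 → peak 12
E@4: h1:12  h2:10  h3:6  h4:6  h5:4  h6:0 → peak 12
E@5: h1:12  h2:10  h3:6  h4:2  h5:4  h6:4 → peak 12
Best is E@3, peak 12.

12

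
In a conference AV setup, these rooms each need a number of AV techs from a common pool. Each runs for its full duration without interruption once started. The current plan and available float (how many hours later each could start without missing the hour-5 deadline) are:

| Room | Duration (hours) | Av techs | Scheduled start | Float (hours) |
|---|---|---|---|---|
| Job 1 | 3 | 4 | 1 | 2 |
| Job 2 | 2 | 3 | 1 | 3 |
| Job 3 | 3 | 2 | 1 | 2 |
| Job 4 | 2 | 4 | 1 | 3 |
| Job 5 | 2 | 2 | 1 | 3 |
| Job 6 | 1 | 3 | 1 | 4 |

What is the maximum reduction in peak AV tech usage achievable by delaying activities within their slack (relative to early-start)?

Early-start peak: h1:18  h2:15  h3:6  h4:0  h5:0 ⇒ 18.
Leveled (Job 1@1, Job 2@4, Job 3@3, Job 4@1, Job 5@3, Job 6@5): h1:8  h2:8  h3:8  h4:7  h5:8 ⇒ 8.
Reduction 18 − 8 = 10.

10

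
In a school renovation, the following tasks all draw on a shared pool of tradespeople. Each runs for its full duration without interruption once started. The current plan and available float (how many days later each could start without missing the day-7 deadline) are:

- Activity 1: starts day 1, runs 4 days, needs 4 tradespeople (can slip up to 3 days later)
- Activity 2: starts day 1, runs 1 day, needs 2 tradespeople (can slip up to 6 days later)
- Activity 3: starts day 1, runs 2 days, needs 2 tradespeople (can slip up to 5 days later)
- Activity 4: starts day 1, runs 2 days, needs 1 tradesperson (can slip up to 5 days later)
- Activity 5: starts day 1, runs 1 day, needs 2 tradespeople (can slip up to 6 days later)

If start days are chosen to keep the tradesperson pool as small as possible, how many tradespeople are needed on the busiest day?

4

Early-start (Activity 1@1, Activity 2@1, Activity 3@1, Activity 4@1, Activity 5@1) gives peak 11: d1:11  d2:7  d3:4  d4:4  d5:0  d6:0  d7:0.
Shift Activity 2→5, Activity 3→5, Activity 4→6, Activity 5→7.
Schedule Activity 1@1, Activity 2@5, Activity 3@5, Activity 4@6, Activity 5@7: d1:4  d2:4  d3:4  d4:4  d5:4  d6:3  d7:3 — peak 4.
Total tradesperson-days = 26 over 7 days ⇒ peak ≥ ⌈26/7⌉ = 4, so 4 is optimal.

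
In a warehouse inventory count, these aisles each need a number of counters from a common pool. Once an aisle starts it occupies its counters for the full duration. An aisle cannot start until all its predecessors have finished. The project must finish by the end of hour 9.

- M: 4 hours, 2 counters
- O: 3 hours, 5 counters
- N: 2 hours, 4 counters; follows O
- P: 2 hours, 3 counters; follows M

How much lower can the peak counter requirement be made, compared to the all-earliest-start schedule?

1

Early-start peak: h1:7  h2:7  h3:7  h4:6  h5:7  h6:3  h7:0  h8:0  h9:0 ⇒ 7.
Leveled (M@4, O@1, N@4, P@8): h1:5  h2:5  h3:5  h4:6  h5:6  h6:2  h7:2  h8:3  h9:3 ⇒ 6.
Reduction 7 − 6 = 1.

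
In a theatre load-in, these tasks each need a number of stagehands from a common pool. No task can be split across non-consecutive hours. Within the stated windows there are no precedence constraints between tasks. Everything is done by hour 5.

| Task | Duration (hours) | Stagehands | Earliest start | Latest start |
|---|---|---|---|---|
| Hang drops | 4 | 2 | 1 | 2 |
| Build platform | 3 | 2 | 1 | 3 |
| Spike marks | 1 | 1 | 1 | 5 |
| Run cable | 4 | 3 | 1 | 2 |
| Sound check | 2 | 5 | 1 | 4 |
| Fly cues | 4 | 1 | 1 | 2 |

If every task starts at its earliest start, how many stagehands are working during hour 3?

8

At early start, hour 3 has: Hang drops, Build platform, Run cable, Fly cues.
Demand: 2 + 2 + 3 + 1 = 8.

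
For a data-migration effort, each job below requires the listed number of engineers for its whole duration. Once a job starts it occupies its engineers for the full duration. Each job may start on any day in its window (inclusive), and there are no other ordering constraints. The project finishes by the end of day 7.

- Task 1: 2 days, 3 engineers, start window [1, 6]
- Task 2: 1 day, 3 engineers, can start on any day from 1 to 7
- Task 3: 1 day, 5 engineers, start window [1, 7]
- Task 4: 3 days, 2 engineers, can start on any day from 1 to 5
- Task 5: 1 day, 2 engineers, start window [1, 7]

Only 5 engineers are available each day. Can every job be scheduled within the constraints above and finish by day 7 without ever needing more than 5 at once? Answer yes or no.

Schedule Task 1@1, Task 2@3, Task 3@4, Task 4@1, Task 5@5: d1:5  d2:5  d3:5  d4:5  d5:2  d6:0  d7:0 — peak 5 ≤ 5.

yes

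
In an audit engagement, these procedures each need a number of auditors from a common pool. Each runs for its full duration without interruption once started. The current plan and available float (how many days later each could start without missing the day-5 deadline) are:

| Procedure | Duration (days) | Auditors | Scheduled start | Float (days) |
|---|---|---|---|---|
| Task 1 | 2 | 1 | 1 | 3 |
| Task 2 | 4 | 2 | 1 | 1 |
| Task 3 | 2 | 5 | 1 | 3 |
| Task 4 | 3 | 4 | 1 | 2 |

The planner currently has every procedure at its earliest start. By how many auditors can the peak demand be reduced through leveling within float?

Early-start peak: d1:12  d2:12  d3:6  d4:2  d5:0 ⇒ 12.
Leveled (Task 1@1, Task 2@1, Task 3@4, Task 4@1): d1:7  d2:7  d3:6  d4:7  d5:5 ⇒ 7.
Reduction 12 − 7 = 5.

5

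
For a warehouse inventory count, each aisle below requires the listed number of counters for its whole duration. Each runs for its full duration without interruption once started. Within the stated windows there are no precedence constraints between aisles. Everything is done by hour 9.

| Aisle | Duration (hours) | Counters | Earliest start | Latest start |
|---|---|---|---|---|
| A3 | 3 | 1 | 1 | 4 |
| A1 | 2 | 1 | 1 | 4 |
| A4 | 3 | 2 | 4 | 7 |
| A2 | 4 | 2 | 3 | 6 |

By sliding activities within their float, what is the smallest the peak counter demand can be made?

3

Early-start (A3@1, A1@1, A4@4, A2@3) gives peak 4: h1:2  h2:2  h3:3  h4:4  h5:4  h6:4  h7:0  h8:0  h9:0.
Shift A4→7.
Schedule A3@1, A1@1, A4@7, A2@3: h1:2  h2:2  h3:3  h4:2  h5:2  h6:2  h7:2  h8:2  h9:2 — peak 3.
Total counter-hours = 19 over 9 hours ⇒ peak ≥ ⌈19/9⌉ = 3, so 3 is optimal.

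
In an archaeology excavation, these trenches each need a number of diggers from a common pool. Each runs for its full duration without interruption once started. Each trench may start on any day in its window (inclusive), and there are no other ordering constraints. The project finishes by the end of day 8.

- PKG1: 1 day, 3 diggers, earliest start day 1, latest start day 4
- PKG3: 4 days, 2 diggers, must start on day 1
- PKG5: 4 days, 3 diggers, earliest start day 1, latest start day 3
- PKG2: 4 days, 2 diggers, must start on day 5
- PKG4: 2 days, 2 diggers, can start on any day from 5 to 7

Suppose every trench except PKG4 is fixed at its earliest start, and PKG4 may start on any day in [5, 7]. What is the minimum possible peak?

PKG4@5: d1:8  d2:5  d3:5  d4:5  d5:4  d6:4  d7:2  d8:2 → peak 8
PKG4@6: d1:8  d2:5  d3:5  d4:5  d5:2  d6:4  d7:4  d8:2 → peak 8
PKG4@7: d1:8  d2:5  d3:5  d4:5  d5:2  d6:2  d7:4  d8:4 → peak 8
Best is PKG4@5, peak 8.

8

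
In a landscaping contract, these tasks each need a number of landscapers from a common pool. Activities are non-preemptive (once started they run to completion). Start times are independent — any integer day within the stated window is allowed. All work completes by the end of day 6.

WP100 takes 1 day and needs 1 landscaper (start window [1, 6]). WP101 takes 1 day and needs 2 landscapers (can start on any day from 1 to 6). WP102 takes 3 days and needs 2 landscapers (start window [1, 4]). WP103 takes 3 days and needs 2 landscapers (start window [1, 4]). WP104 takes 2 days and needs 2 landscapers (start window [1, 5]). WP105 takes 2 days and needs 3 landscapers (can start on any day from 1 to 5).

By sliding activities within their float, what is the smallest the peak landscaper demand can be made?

5

Early-start (WP100@1, WP101@1, WP102@1, WP103@1, WP104@1, WP105@1) gives peak 12: d1:12  d2:9  d3:4  d4:0  d5:0  d6:0.
Shift WP103→2, WP104→4, WP105→5.
Schedule WP100@1, WP101@1, WP102@1, WP103@2, WP104@4, WP105@5: d1:5  d2:4  d3:4  d4:4  d5:5  d6:3 — peak 5.
Total landscaper-days = 25 over 6 days ⇒ peak ≥ ⌈25/6⌉ = 5, so 5 is optimal.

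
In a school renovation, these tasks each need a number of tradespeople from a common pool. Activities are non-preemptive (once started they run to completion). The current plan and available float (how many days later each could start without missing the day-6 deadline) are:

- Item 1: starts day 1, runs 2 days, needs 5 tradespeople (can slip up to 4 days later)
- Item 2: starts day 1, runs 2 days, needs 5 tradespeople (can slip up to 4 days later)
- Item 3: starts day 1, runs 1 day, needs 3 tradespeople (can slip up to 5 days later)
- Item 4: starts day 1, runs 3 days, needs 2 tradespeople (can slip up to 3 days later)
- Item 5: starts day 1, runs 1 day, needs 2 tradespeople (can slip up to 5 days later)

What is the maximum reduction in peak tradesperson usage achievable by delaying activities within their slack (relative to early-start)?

10

Early-start peak: d1:17  d2:12  d3:2  d4:0  d5:0  d6:0 ⇒ 17.
Leveled (Item 1@1, Item 2@3, Item 3@5, Item 4@1, Item 5@4): d1:7  d2:7  d3:7  d4:7  d5:3  d6:0 ⇒ 7.
Reduction 17 − 7 = 10.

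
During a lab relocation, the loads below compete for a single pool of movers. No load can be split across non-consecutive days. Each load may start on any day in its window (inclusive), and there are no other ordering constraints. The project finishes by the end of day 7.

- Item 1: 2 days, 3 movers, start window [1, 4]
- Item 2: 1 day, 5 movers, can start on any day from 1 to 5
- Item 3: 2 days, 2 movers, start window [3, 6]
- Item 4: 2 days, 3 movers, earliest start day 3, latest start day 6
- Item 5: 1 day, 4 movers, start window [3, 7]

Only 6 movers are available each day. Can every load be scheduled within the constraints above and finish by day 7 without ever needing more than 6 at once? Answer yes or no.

yes

Schedule Item 1@1, Item 2@3, Item 3@4, Item 4@4, Item 5@6: d1:3  d2:3  d3:5  d4:5  d5:5  d6:4  d7:0 — peak 5 ≤ 6.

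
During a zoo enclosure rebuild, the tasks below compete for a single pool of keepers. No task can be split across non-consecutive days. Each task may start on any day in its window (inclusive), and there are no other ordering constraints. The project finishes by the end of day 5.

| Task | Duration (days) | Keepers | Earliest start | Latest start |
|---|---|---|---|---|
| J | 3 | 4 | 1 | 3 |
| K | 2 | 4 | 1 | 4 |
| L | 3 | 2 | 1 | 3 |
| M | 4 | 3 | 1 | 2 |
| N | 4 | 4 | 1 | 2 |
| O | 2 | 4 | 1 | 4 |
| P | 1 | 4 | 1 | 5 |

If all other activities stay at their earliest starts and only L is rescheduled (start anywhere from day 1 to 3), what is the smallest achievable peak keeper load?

23

L@1: d1:25  d2:21  d3:13  d4:7  d5:0 → peak 25
L@2: d1:23  d2:21  d3:13  d4:9  d5:0 → peak 23
L@3: d1:23  d2:19  d3:13  d4:9  d5:2 → peak 23
Best is L@2, peak 23.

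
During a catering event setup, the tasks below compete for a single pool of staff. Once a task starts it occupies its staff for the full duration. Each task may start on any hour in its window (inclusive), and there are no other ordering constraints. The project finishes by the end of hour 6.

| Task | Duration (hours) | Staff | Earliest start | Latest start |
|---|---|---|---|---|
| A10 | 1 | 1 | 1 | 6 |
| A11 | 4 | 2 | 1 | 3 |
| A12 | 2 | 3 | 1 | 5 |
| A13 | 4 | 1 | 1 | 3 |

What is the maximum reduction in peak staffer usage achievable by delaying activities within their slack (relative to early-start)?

Early-start peak: h1:7  h2:6  h3:3  h4:3  h5:0  h6:0 ⇒ 7.
Leveled (A10@1, A11@1, A12@5, A13@1): h1:4  h2:3  h3:3  h4:3  h5:3  h6:3 ⇒ 4.
Reduction 7 − 4 = 3.

3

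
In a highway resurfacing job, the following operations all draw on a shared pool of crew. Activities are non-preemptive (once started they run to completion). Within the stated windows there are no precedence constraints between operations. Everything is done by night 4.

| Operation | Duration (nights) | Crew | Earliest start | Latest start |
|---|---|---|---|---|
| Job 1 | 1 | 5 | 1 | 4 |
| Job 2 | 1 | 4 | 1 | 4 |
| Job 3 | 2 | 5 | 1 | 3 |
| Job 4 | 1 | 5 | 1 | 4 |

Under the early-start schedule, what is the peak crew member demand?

19

Early-start schedule: Job 1@1, Job 2@1, Job 3@1, Job 4@1.
Load per night: night 1: 19, night 2: 5, night 3: 0, night 4: 0.
Peak is 19.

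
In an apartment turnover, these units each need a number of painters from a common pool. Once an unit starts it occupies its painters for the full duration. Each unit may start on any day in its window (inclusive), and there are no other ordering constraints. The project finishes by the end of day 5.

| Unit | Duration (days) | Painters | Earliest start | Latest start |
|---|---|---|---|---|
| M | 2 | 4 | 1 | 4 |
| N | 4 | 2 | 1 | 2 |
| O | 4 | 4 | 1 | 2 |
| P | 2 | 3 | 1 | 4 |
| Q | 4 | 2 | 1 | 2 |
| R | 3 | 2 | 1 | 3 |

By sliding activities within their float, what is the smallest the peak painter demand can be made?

13

Early-start (M@1, N@1, O@1, P@1, Q@1, R@1) gives peak 17: d1:17  d2:17  d3:10  d4:8  d5:0.
Shift P→3, R→3.
Schedule M@1, N@1, O@1, P@3, Q@1, R@3: d1:12  d2:12  d3:13  d4:13  d5:2 — peak 13.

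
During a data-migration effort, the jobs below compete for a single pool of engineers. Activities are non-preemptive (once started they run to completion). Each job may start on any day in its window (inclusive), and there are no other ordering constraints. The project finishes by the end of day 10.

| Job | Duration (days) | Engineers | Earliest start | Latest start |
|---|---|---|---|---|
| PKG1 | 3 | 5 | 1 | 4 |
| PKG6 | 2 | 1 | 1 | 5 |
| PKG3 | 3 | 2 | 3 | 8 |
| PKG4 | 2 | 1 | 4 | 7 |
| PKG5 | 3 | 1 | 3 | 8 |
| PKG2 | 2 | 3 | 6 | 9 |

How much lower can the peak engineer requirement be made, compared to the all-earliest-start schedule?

3

Early-start peak: d1:6  d2:6  d3:8  d4:4  d5:4  d6:3  d7:3  d8:0  d9:0  d10:0 ⇒ 8.
Leveled (PKG1@1, PKG6@4, PKG3@4, PKG4@4, PKG5@4, PKG2@7): d1:5  d2:5  d3:5  d4:5  d5:5  d6:3  d7:3  d8:3  d9:0  d10:0 ⇒ 5.
Reduction 8 − 5 = 3.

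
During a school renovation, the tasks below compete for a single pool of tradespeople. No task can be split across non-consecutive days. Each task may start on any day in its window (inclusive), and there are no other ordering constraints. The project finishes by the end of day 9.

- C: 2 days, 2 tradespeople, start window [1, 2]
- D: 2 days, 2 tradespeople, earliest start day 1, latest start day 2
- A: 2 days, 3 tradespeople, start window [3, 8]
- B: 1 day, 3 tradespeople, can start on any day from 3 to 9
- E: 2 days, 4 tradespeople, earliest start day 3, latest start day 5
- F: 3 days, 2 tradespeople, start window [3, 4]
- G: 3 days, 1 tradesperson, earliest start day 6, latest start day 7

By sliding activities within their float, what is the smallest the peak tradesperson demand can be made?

Early-start (C@1, D@1, A@3, B@3, E@3, F@3, G@6) gives peak 12: d1:4  d2:4  d3:12  d4:9  d5:2  d6:1  d7:1  d8:1  d9:0.
Shift E→5, F→4, G→7.
Schedule C@1, D@1, A@3, B@3, E@5, F@4, G@7: d1:4  d2:4  d3:6  d4:5  d5:6  d6:6  d7:1  d8:1  d9:1 — peak 6.

6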